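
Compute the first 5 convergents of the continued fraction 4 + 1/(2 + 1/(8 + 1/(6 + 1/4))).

4/1, 9/2, 76/17, 465/104, 1936/433

Using the convergent recurrence p_i = a_i*p_{i-1} + p_{i-2}, q_i = a_i*q_{i-1} + q_{i-2} with p_{-2}=0, p_{-1}=1, q_{-2}=1, q_{-1}=0:
  i=0: a_0=4, p_0 = 4*1 + 0 = 4, q_0 = 4*0 + 1 = 1.
  i=1: a_1=2, p_1 = 2*4 + 1 = 9, q_1 = 2*1 + 0 = 2.
  i=2: a_2=8, p_2 = 8*9 + 4 = 76, q_2 = 8*2 + 1 = 17.
  i=3: a_3=6, p_3 = 6*76 + 9 = 465, q_3 = 6*17 + 2 = 104.
  i=4: a_4=4, p_4 = 4*465 + 76 = 1936, q_4 = 4*104 + 17 = 433.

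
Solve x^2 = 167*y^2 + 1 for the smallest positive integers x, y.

First expand sqrt(167) as a continued fraction. With x_i = (sqrt(167) + m_i)/d_i and (m_0, d_0) = (0, 1): a_0 = floor(sqrt(167)) = 12, since 12^2 = 144 <= 167 < 169 = 13^2.
Iterate m_{i+1} = d_i*a_i - m_i, d_{i+1} = (167 - m_{i+1}^2)/d_i, a_{i+1} = floor((a_0 + m_{i+1})/d_{i+1}):
  m_1 = 1*12 - 0 = 12, d_1 = (167 - 12^2)/1 = 23/1 = 23, a_1 = floor((12 + 12)/23) = 1.
  m_2 = 23*1 - 12 = 11, d_2 = (167 - 11^2)/23 = 46/23 = 2, a_2 = floor((12 + 11)/2) = 11.
  m_3 = 2*11 - 11 = 11, d_3 = (167 - 11^2)/2 = 46/2 = 23, a_3 = floor((12 + 11)/23) = 1.
  m_4 = 23*1 - 11 = 12, d_4 = (167 - 12^2)/23 = 23/23 = 1, a_4 = floor((12 + 12)/1) = 24.
  m_5 = 1*24 - 12 = 12, d_5 = (167 - 12^2)/1 = 23/1 = 23: (m_5, d_5) = (m_1, d_1) = (12, 23), so from here the quotients repeat a_1, ..., a_4; the period length is 4.
So sqrt(167) = [12; (1, 11, 1, 24)] with period length k = 4.
k is even, so the fundamental solution of x^2 - 167y^2 = 1 is (p_{k-1}, q_{k-1}) = (p_3, q_3); compute convergents through index 3.
Convergents (p_i = a_i*p_{i-1} + p_{i-2}, q_i = a_i*q_{i-1} + q_{i-2} with p_{-2}=0, p_{-1}=1, q_{-2}=1, q_{-1}=0):
  i=0: a_0=12, p_0 = 12*1 + 0 = 12, q_0 = 12*0 + 1 = 1.
  i=1: a_1=1, p_1 = 1*12 + 1 = 13, q_1 = 1*1 + 0 = 1.
  i=2: a_2=11, p_2 = 11*13 + 12 = 155, q_2 = 11*1 + 1 = 12.
  i=3: a_3=1, p_3 = 1*155 + 13 = 168, q_3 = 1*12 + 1 = 13.
Check: 168^2 - 167*13^2 = 28224 - 28223 = 1, so (x, y) = (168, 13) solves the equation, and by the theorem it is the least positive solution.

(x, y) = (168, 13)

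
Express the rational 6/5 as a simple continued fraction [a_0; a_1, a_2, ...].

Run the Euclidean algorithm on 6 and 5; the successive quotients are the partial quotients a_0, a_1, ... (each step inverts the fractional part left over by the previous one):
  6 = 1*5 + 1, so a_0 = 1.
  5 = 5*1 + 0, so a_1 = 5.
The remainder reaches 0 after 2 divisions, so the expansion has 2 partial quotients, read off in order.

[1; 5]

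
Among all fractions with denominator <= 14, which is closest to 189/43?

Expand x = 189/43 as a continued fraction with the Euclidean algorithm:
  189 = 4*43 + 17, so a_0 = 4.
  43 = 2*17 + 9, so a_1 = 2.
  17 = 1*9 + 8, so a_2 = 1.
  9 = 1*8 + 1, so a_3 = 1.
  8 = 8*1 + 0, so a_4 = 8.
so x = [4; 2, 1, 1, 8].
Convergents (p_i = a_i*p_{i-1} + p_{i-2}, q_i = a_i*q_{i-1} + q_{i-2} with p_{-2}=0, p_{-1}=1, q_{-2}=1, q_{-1}=0), until the denominator exceeds 14:
  i=0: a_0=4, p_0 = 4*1 + 0 = 4, q_0 = 4*0 + 1 = 1.
  i=1: a_1=2, p_1 = 2*4 + 1 = 9, q_1 = 2*1 + 0 = 2.
  i=2: a_2=1, p_2 = 1*9 + 4 = 13, q_2 = 1*2 + 1 = 3.
  i=3: a_3=1, p_3 = 1*13 + 9 = 22, q_3 = 1*3 + 2 = 5.
  i=4: a_4=8, p_4 = 8*22 + 13 = 189, q_4 = 8*5 + 3 = 43.
q_4 = 43 > 14, so the last convergent with denominator <= 14 is p_3/q_3 = 22/5.
The closest fraction with denominator <= 14 is either p_3/q_3 or the intermediate fraction (k*p_3 + p_2)/(k*q_3 + q_2) with the largest k >= 1 whose denominator stays <= 14; these approach x as k grows, and every other convergent or intermediate fraction in range is farther away.
Largest k: floor((14 - q_2)/q_3) = floor((14 - 3)/5) = 2.
That gives (2*22 + 13)/(2*5 + 3) = 57/13.
Compare the errors: |x - 22/5| = |189*5 - 22*43|/(43*5) = 1/215, and |x - 57/13| = |189*13 - 57*43|/(43*13) = 6/559.
Cross-multiplying, 1*559 = 559 < 1290 = 6*215, so 1/215 is smaller: the convergent 22/5 is closer to x than 57/13.

22/5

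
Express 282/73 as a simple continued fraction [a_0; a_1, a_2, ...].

[3; 1, 6, 3, 3]

Run the Euclidean algorithm on 282 and 73; the successive quotients are the partial quotients a_0, a_1, ... (each step inverts the fractional part left over by the previous one):
  282 = 3*73 + 63, so a_0 = 3.
  73 = 1*63 + 10, so a_1 = 1.
  63 = 6*10 + 3, so a_2 = 6.
  10 = 3*3 + 1, so a_3 = 3.
  3 = 3*1 + 0, so a_4 = 3.
The remainder reaches 0 after 5 divisions, so the expansion has 5 partial quotients, read off in order.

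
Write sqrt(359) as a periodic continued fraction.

[18; (1, 17, 1, 36)]

Write x_i = (sqrt(359) + m_i)/d_i with (m_0, d_0) = (0, 1). a_0 = floor(sqrt(359)) = 18, since 18^2 = 324 <= 359 < 361 = 19^2.
Iterate m_{i+1} = d_i*a_i - m_i, d_{i+1} = (359 - m_{i+1}^2)/d_i, a_{i+1} = floor((a_0 + m_{i+1})/d_{i+1}):
  m_1 = 1*18 - 0 = 18, d_1 = (359 - 18^2)/1 = 35/1 = 35, a_1 = floor((18 + 18)/35) = 1.
  m_2 = 35*1 - 18 = 17, d_2 = (359 - 17^2)/35 = 70/35 = 2, a_2 = floor((18 + 17)/2) = 17.
  m_3 = 2*17 - 17 = 17, d_3 = (359 - 17^2)/2 = 70/2 = 35, a_3 = floor((18 + 17)/35) = 1.
  m_4 = 35*1 - 17 = 18, d_4 = (359 - 18^2)/35 = 35/35 = 1, a_4 = floor((18 + 18)/1) = 36.
  m_5 = 1*36 - 18 = 18, d_5 = (359 - 18^2)/1 = 35/1 = 35: (m_5, d_5) = (m_1, d_1) = (18, 35), so from here the quotients repeat a_1, ..., a_4; the period length is 4.
Hence the expansion of sqrt(359) is a_0 = 18 followed by the repeating block 1, 17, 1, 36 (period 4).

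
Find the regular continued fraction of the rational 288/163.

Run the Euclidean algorithm on 288 and 163; the successive quotients are the partial quotients a_0, a_1, ... (each step inverts the fractional part left over by the previous one):
  288 = 1*163 + 125, so a_0 = 1.
  163 = 1*125 + 38, so a_1 = 1.
  125 = 3*38 + 11, so a_2 = 3.
  38 = 3*11 + 5, so a_3 = 3.
  11 = 2*5 + 1, so a_4 = 2.
  5 = 5*1 + 0, so a_5 = 5.
The remainder reaches 0 after 6 divisions, so the expansion has 6 partial quotients, read off in order.

[1; 1, 3, 3, 2, 5]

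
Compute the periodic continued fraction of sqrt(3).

[1; (1, 2)]

Write x_i = (sqrt(3) + m_i)/d_i with (m_0, d_0) = (0, 1). a_0 = floor(sqrt(3)) = 1, since 1^2 = 1 <= 3 < 4 = 2^2.
Iterate m_{i+1} = d_i*a_i - m_i, d_{i+1} = (3 - m_{i+1}^2)/d_i, a_{i+1} = floor((a_0 + m_{i+1})/d_{i+1}):
  m_1 = 1*1 - 0 = 1, d_1 = (3 - 1^2)/1 = 2/1 = 2, a_1 = floor((1 + 1)/2) = 1.
  m_2 = 2*1 - 1 = 1, d_2 = (3 - 1^2)/2 = 2/2 = 1, a_2 = floor((1 + 1)/1) = 2.
  m_3 = 1*2 - 1 = 1, d_3 = (3 - 1^2)/1 = 2/1 = 2: (m_3, d_3) = (m_1, d_1) = (1, 2), so from here the quotients repeat a_1, a_2; the period length is 2.
Hence the expansion of sqrt(3) is a_0 = 1 followed by the repeating block 1, 2 (period 2).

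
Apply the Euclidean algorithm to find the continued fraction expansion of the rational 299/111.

[2; 1, 2, 3, 1, 3, 2]

Run the Euclidean algorithm on 299 and 111; the successive quotients are the partial quotients a_0, a_1, ... (each step inverts the fractional part left over by the previous one):
  299 = 2*111 + 77, so a_0 = 2.
  111 = 1*77 + 34, so a_1 = 1.
  77 = 2*34 + 9, so a_2 = 2.
  34 = 3*9 + 7, so a_3 = 3.
  9 = 1*7 + 2, so a_4 = 1.
  7 = 3*2 + 1, so a_5 = 3.
  2 = 2*1 + 0, so a_6 = 2.
The remainder reaches 0 after 7 divisions, so the expansion has 7 partial quotients, read off in order.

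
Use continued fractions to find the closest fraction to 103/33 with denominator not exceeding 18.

Expand x = 103/33 as a continued fraction with the Euclidean algorithm:
  103 = 3*33 + 4, so a_0 = 3.
  33 = 8*4 + 1, so a_1 = 8.
  4 = 4*1 + 0, so a_2 = 4.
so x = [3; 8, 4].
Convergents (p_i = a_i*p_{i-1} + p_{i-2}, q_i = a_i*q_{i-1} + q_{i-2} with p_{-2}=0, p_{-1}=1, q_{-2}=1, q_{-1}=0), until the denominator exceeds 18:
  i=0: a_0=3, p_0 = 3*1 + 0 = 3, q_0 = 3*0 + 1 = 1.
  i=1: a_1=8, p_1 = 8*3 + 1 = 25, q_1 = 8*1 + 0 = 8.
  i=2: a_2=4, p_2 = 4*25 + 3 = 103, q_2 = 4*8 + 1 = 33.
q_2 = 33 > 18, so the last convergent with denominator <= 18 is p_1/q_1 = 25/8.
The closest fraction with denominator <= 18 is either p_1/q_1 or the intermediate fraction (k*p_1 + p_0)/(k*q_1 + q_0) with the largest k >= 1 whose denominator stays <= 18; these approach x as k grows, and every other convergent or intermediate fraction in range is farther away.
Largest k: floor((18 - q_0)/q_1) = floor((18 - 1)/8) = 2.
That gives (2*25 + 3)/(2*8 + 1) = 53/17.
Compare the errors: |x - 25/8| = |103*8 - 25*33|/(33*8) = 1/264, and |x - 53/17| = |103*17 - 53*33|/(33*17) = 2/561.
Cross-multiplying, 2*264 = 528 < 561 = 1*561, so 2/561 is smaller: the intermediate fraction 53/17 is closer to x than 25/8.

53/17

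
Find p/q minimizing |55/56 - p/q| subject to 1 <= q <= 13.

Expand x = 55/56 as a continued fraction with the Euclidean algorithm:
  55 = 0*56 + 55, so a_0 = 0.
  56 = 1*55 + 1, so a_1 = 1.
  55 = 55*1 + 0, so a_2 = 55.
so x = [0; 1, 55].
Convergents (p_i = a_i*p_{i-1} + p_{i-2}, q_i = a_i*q_{i-1} + q_{i-2} with p_{-2}=0, p_{-1}=1, q_{-2}=1, q_{-1}=0), until the denominator exceeds 13:
  i=0: a_0=0, p_0 = 0*1 + 0 = 0, q_0 = 0*0 + 1 = 1.
  i=1: a_1=1, p_1 = 1*0 + 1 = 1, q_1 = 1*1 + 0 = 1.
  i=2: a_2=55, p_2 = 55*1 + 0 = 55, q_2 = 55*1 + 1 = 56.
q_2 = 56 > 13, so the last convergent with denominator <= 13 is p_1/q_1 = 1/1.
The closest fraction with denominator <= 13 is either p_1/q_1 or the intermediate fraction (k*p_1 + p_0)/(k*q_1 + q_0) with the largest k >= 1 whose denominator stays <= 13; these approach x as k grows, and every other convergent or intermediate fraction in range is farther away.
Largest k: floor((13 - q_0)/q_1) = floor((13 - 1)/1) = 12.
That gives (12*1 + 0)/(12*1 + 1) = 12/13.
Compare the errors: |x - 1/1| = |55*1 - 1*56|/(56*1) = 1/56, and |x - 12/13| = |55*13 - 12*56|/(56*13) = 43/728.
Cross-multiplying, 1*728 = 728 < 2408 = 43*56, so 1/56 is smaller: the convergent 1/1 is closer to x than 12/13.

1/1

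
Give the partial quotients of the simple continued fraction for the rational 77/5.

Run the Euclidean algorithm on 77 and 5; the successive quotients are the partial quotients a_0, a_1, ... (each step inverts the fractional part left over by the previous one):
  77 = 15*5 + 2, so a_0 = 15.
  5 = 2*2 + 1, so a_1 = 2.
  2 = 2*1 + 0, so a_2 = 2.
The remainder reaches 0 after 3 divisions, so the expansion has 3 partial quotients, read off in order.

[15; 2, 2]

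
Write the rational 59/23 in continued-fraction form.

[2; 1, 1, 3, 3]

Run the Euclidean algorithm on 59 and 23; the successive quotients are the partial quotients a_0, a_1, ... (each step inverts the fractional part left over by the previous one):
  59 = 2*23 + 13, so a_0 = 2.
  23 = 1*13 + 10, so a_1 = 1.
  13 = 1*10 + 3, so a_2 = 1.
  10 = 3*3 + 1, so a_3 = 3.
  3 = 3*1 + 0, so a_4 = 3.
The remainder reaches 0 after 5 divisions, so the expansion has 5 partial quotients, read off in order.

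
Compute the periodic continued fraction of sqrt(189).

Write x_i = (sqrt(189) + m_i)/d_i with (m_0, d_0) = (0, 1). a_0 = floor(sqrt(189)) = 13, since 13^2 = 169 <= 189 < 196 = 14^2.
Iterate m_{i+1} = d_i*a_i - m_i, d_{i+1} = (189 - m_{i+1}^2)/d_i, a_{i+1} = floor((a_0 + m_{i+1})/d_{i+1}):
  m_1 = 1*13 - 0 = 13, d_1 = (189 - 13^2)/1 = 20/1 = 20, a_1 = floor((13 + 13)/20) = 1.
  m_2 = 20*1 - 13 = 7, d_2 = (189 - 7^2)/20 = 140/20 = 7, a_2 = floor((13 + 7)/7) = 2.
  m_3 = 7*2 - 7 = 7, d_3 = (189 - 7^2)/7 = 140/7 = 20, a_3 = floor((13 + 7)/20) = 1.
  m_4 = 20*1 - 7 = 13, d_4 = (189 - 13^2)/20 = 20/20 = 1, a_4 = floor((13 + 13)/1) = 26.
  m_5 = 1*26 - 13 = 13, d_5 = (189 - 13^2)/1 = 20/1 = 20: (m_5, d_5) = (m_1, d_1) = (13, 20), so from here the quotients repeat a_1, ..., a_4; the period length is 4.
Hence the expansion of sqrt(189) is a_0 = 13 followed by the repeating block 1, 2, 1, 26 (period 4).

[13; (1, 2, 1, 26)]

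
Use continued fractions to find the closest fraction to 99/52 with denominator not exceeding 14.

Expand x = 99/52 as a continued fraction with the Euclidean algorithm:
  99 = 1*52 + 47, so a_0 = 1.
  52 = 1*47 + 5, so a_1 = 1.
  47 = 9*5 + 2, so a_2 = 9.
  5 = 2*2 + 1, so a_3 = 2.
  2 = 2*1 + 0, so a_4 = 2.
so x = [1; 1, 9, 2, 2].
Convergents (p_i = a_i*p_{i-1} + p_{i-2}, q_i = a_i*q_{i-1} + q_{i-2} with p_{-2}=0, p_{-1}=1, q_{-2}=1, q_{-1}=0), until the denominator exceeds 14:
  i=0: a_0=1, p_0 = 1*1 + 0 = 1, q_0 = 1*0 + 1 = 1.
  i=1: a_1=1, p_1 = 1*1 + 1 = 2, q_1 = 1*1 + 0 = 1.
  i=2: a_2=9, p_2 = 9*2 + 1 = 19, q_2 = 9*1 + 1 = 10.
  i=3: a_3=2, p_3 = 2*19 + 2 = 40, q_3 = 2*10 + 1 = 21.
q_3 = 21 > 14, so the last convergent with denominator <= 14 is p_2/q_2 = 19/10.
The closest fraction with denominator <= 14 is either p_2/q_2 or the intermediate fraction (k*p_2 + p_1)/(k*q_2 + q_1) with the largest k >= 1 whose denominator stays <= 14; these approach x as k grows, and every other convergent or intermediate fraction in range is farther away.
Largest k: floor((14 - q_1)/q_2) = floor((14 - 1)/10) = 1.
That gives (1*19 + 2)/(1*10 + 1) = 21/11.
Compare the errors: |x - 19/10| = |99*10 - 19*52|/(52*10) = 2/520, and |x - 21/11| = |99*11 - 21*52|/(52*11) = 3/572.
Cross-multiplying, 2*572 = 1144 < 1560 = 3*520, so 2/520 is smaller: the convergent 19/10 is closer to x than 21/11.

19/10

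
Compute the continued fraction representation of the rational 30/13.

[2; 3, 4]

Run the Euclidean algorithm on 30 and 13; the successive quotients are the partial quotients a_0, a_1, ... (each step inverts the fractional part left over by the previous one):
  30 = 2*13 + 4, so a_0 = 2.
  13 = 3*4 + 1, so a_1 = 3.
  4 = 4*1 + 0, so a_2 = 4.
The remainder reaches 0 after 3 divisions, so the expansion has 3 partial quotients, read off in order.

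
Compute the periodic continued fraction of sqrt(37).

Write x_i = (sqrt(37) + m_i)/d_i with (m_0, d_0) = (0, 1). a_0 = floor(sqrt(37)) = 6, since 6^2 = 36 <= 37 < 49 = 7^2.
Iterate m_{i+1} = d_i*a_i - m_i, d_{i+1} = (37 - m_{i+1}^2)/d_i, a_{i+1} = floor((a_0 + m_{i+1})/d_{i+1}):
  m_1 = 1*6 - 0 = 6, d_1 = (37 - 6^2)/1 = 1/1 = 1, a_1 = floor((6 + 6)/1) = 12.
  m_2 = 1*12 - 6 = 6, d_2 = (37 - 6^2)/1 = 1/1 = 1: (m_2, d_2) = (m_1, d_1) = (6, 1), so from here the quotient a_1 repeats; the period length is 1.
Hence the expansion of sqrt(37) is a_0 = 6 followed by the repeating block 12 (period 1).

[6; (12)]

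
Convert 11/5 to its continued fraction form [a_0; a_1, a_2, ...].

[2; 5]

Run the Euclidean algorithm on 11 and 5; the successive quotients are the partial quotients a_0, a_1, ... (each step inverts the fractional part left over by the previous one):
  11 = 2*5 + 1, so a_0 = 2.
  5 = 5*1 + 0, so a_1 = 5.
The remainder reaches 0 after 2 divisions, so the expansion has 2 partial quotients, read off in order.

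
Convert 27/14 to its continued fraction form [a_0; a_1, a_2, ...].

[1; 1, 13]

Run the Euclidean algorithm on 27 and 14; the successive quotients are the partial quotients a_0, a_1, ... (each step inverts the fractional part left over by the previous one):
  27 = 1*14 + 13, so a_0 = 1.
  14 = 1*13 + 1, so a_1 = 1.
  13 = 13*1 + 0, so a_2 = 13.
The remainder reaches 0 after 3 divisions, so the expansion has 3 partial quotients, read off in order.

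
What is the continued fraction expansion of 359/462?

Run the Euclidean algorithm on 359 and 462; the successive quotients are the partial quotients a_0, a_1, ... (each step inverts the fractional part left over by the previous one):
  359 = 0*462 + 359, so a_0 = 0.
  462 = 1*359 + 103, so a_1 = 1.
  359 = 3*103 + 50, so a_2 = 3.
  103 = 2*50 + 3, so a_3 = 2.
  50 = 16*3 + 2, so a_4 = 16.
  3 = 1*2 + 1, so a_5 = 1.
  2 = 2*1 + 0, so a_6 = 2.
The remainder reaches 0 after 7 divisions, so the expansion has 7 partial quotients, read off in order.

[0; 1, 3, 2, 16, 1, 2]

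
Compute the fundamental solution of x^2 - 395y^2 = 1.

First expand sqrt(395) as a continued fraction. With x_i = (sqrt(395) + m_i)/d_i and (m_0, d_0) = (0, 1): a_0 = floor(sqrt(395)) = 19, since 19^2 = 361 <= 395 < 400 = 20^2.
Iterate m_{i+1} = d_i*a_i - m_i, d_{i+1} = (395 - m_{i+1}^2)/d_i, a_{i+1} = floor((a_0 + m_{i+1})/d_{i+1}):
  m_1 = 1*19 - 0 = 19, d_1 = (395 - 19^2)/1 = 34/1 = 34, a_1 = floor((19 + 19)/34) = 1.
  m_2 = 34*1 - 19 = 15, d_2 = (395 - 15^2)/34 = 170/34 = 5, a_2 = floor((19 + 15)/5) = 6.
  m_3 = 5*6 - 15 = 15, d_3 = (395 - 15^2)/5 = 170/5 = 34, a_3 = floor((19 + 15)/34) = 1.
  m_4 = 34*1 - 15 = 19, d_4 = (395 - 19^2)/34 = 34/34 = 1, a_4 = floor((19 + 19)/1) = 38.
  m_5 = 1*38 - 19 = 19, d_5 = (395 - 19^2)/1 = 34/1 = 34: (m_5, d_5) = (m_1, d_1) = (19, 34), so from here the quotients repeat a_1, ..., a_4; the period length is 4.
So sqrt(395) = [19; (1, 6, 1, 38)] with period length k = 4.
k is even, so the fundamental solution of x^2 - 395y^2 = 1 is (p_{k-1}, q_{k-1}) = (p_3, q_3); compute convergents through index 3.
Convergents (p_i = a_i*p_{i-1} + p_{i-2}, q_i = a_i*q_{i-1} + q_{i-2} with p_{-2}=0, p_{-1}=1, q_{-2}=1, q_{-1}=0):
  i=0: a_0=19, p_0 = 19*1 + 0 = 19, q_0 = 19*0 + 1 = 1.
  i=1: a_1=1, p_1 = 1*19 + 1 = 20, q_1 = 1*1 + 0 = 1.
  i=2: a_2=6, p_2 = 6*20 + 19 = 139, q_2 = 6*1 + 1 = 7.
  i=3: a_3=1, p_3 = 1*139 + 20 = 159, q_3 = 1*7 + 1 = 8.
Check: 159^2 - 395*8^2 = 25281 - 25280 = 1, so (x, y) = (159, 8) solves the equation, and by the theorem it is the least positive solution.

(x, y) = (159, 8)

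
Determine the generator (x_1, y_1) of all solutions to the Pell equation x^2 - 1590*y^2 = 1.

First expand sqrt(1590) as a continued fraction. With x_i = (sqrt(1590) + m_i)/d_i and (m_0, d_0) = (0, 1): a_0 = floor(sqrt(1590)) = 39, since 39^2 = 1521 <= 1590 < 1600 = 40^2.
Iterate m_{i+1} = d_i*a_i - m_i, d_{i+1} = (1590 - m_{i+1}^2)/d_i, a_{i+1} = floor((a_0 + m_{i+1})/d_{i+1}):
  m_1 = 1*39 - 0 = 39, d_1 = (1590 - 39^2)/1 = 69/1 = 69, a_1 = floor((39 + 39)/69) = 1.
  m_2 = 69*1 - 39 = 30, d_2 = (1590 - 30^2)/69 = 690/69 = 10, a_2 = floor((39 + 30)/10) = 6.
  m_3 = 10*6 - 30 = 30, d_3 = (1590 - 30^2)/10 = 690/10 = 69, a_3 = floor((39 + 30)/69) = 1.
  m_4 = 69*1 - 30 = 39, d_4 = (1590 - 39^2)/69 = 69/69 = 1, a_4 = floor((39 + 39)/1) = 78.
  m_5 = 1*78 - 39 = 39, d_5 = (1590 - 39^2)/1 = 69/1 = 69: (m_5, d_5) = (m_1, d_1) = (39, 69), so from here the quotients repeat a_1, ..., a_4; the period length is 4.
So sqrt(1590) = [39; (1, 6, 1, 78)] with period length k = 4.
k is even, so the fundamental solution of x^2 - 1590y^2 = 1 is (p_{k-1}, q_{k-1}) = (p_3, q_3); compute convergents through index 3.
Convergents (p_i = a_i*p_{i-1} + p_{i-2}, q_i = a_i*q_{i-1} + q_{i-2} with p_{-2}=0, p_{-1}=1, q_{-2}=1, q_{-1}=0):
  i=0: a_0=39, p_0 = 39*1 + 0 = 39, q_0 = 39*0 + 1 = 1.
  i=1: a_1=1, p_1 = 1*39 + 1 = 40, q_1 = 1*1 + 0 = 1.
  i=2: a_2=6, p_2 = 6*40 + 39 = 279, q_2 = 6*1 + 1 = 7.
  i=3: a_3=1, p_3 = 1*279 + 40 = 319, q_3 = 1*7 + 1 = 8.
Check: 319^2 - 1590*8^2 = 101761 - 101760 = 1, so (x, y) = (319, 8) solves the equation, and by the theorem it is the least positive solution.

(x, y) = (319, 8)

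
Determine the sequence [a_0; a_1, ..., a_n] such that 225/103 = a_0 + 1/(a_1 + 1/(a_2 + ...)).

[2; 5, 2, 2, 1, 2]

Run the Euclidean algorithm on 225 and 103; the successive quotients are the partial quotients a_0, a_1, ... (each step inverts the fractional part left over by the previous one):
  225 = 2*103 + 19, so a_0 = 2.
  103 = 5*19 + 8, so a_1 = 5.
  19 = 2*8 + 3, so a_2 = 2.
  8 = 2*3 + 2, so a_3 = 2.
  3 = 1*2 + 1, so a_4 = 1.
  2 = 2*1 + 0, so a_5 = 2.
The remainder reaches 0 after 6 divisions, so the expansion has 6 partial quotients, read off in order.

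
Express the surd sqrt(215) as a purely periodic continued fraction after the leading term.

[14; (1, 1, 1, 28)]

Write x_i = (sqrt(215) + m_i)/d_i with (m_0, d_0) = (0, 1). a_0 = floor(sqrt(215)) = 14, since 14^2 = 196 <= 215 < 225 = 15^2.
Iterate m_{i+1} = d_i*a_i - m_i, d_{i+1} = (215 - m_{i+1}^2)/d_i, a_{i+1} = floor((a_0 + m_{i+1})/d_{i+1}):
  m_1 = 1*14 - 0 = 14, d_1 = (215 - 14^2)/1 = 19/1 = 19, a_1 = floor((14 + 14)/19) = 1.
  m_2 = 19*1 - 14 = 5, d_2 = (215 - 5^2)/19 = 190/19 = 10, a_2 = floor((14 + 5)/10) = 1.
  m_3 = 10*1 - 5 = 5, d_3 = (215 - 5^2)/10 = 190/10 = 19, a_3 = floor((14 + 5)/19) = 1.
  m_4 = 19*1 - 5 = 14, d_4 = (215 - 14^2)/19 = 19/19 = 1, a_4 = floor((14 + 14)/1) = 28.
  m_5 = 1*28 - 14 = 14, d_5 = (215 - 14^2)/1 = 19/1 = 19: (m_5, d_5) = (m_1, d_1) = (14, 19), so from here the quotients repeat a_1, ..., a_4; the period length is 4.
Hence the expansion of sqrt(215) is a_0 = 14 followed by the repeating block 1, 1, 1, 28 (period 4).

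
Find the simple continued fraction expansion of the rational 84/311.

Run the Euclidean algorithm on 84 and 311; the successive quotients are the partial quotients a_0, a_1, ... (each step inverts the fractional part left over by the previous one):
  84 = 0*311 + 84, so a_0 = 0.
  311 = 3*84 + 59, so a_1 = 3.
  84 = 1*59 + 25, so a_2 = 1.
  59 = 2*25 + 9, so a_3 = 2.
  25 = 2*9 + 7, so a_4 = 2.
  9 = 1*7 + 2, so a_5 = 1.
  7 = 3*2 + 1, so a_6 = 3.
  2 = 2*1 + 0, so a_7 = 2.
The remainder reaches 0 after 8 divisions, so the expansion has 8 partial quotients, read off in order.

[0; 3, 1, 2, 2, 1, 3, 2]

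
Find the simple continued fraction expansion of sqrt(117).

Write x_i = (sqrt(117) + m_i)/d_i with (m_0, d_0) = (0, 1). a_0 = floor(sqrt(117)) = 10, since 10^2 = 100 <= 117 < 121 = 11^2.
Iterate m_{i+1} = d_i*a_i - m_i, d_{i+1} = (117 - m_{i+1}^2)/d_i, a_{i+1} = floor((a_0 + m_{i+1})/d_{i+1}):
  m_1 = 1*10 - 0 = 10, d_1 = (117 - 10^2)/1 = 17/1 = 17, a_1 = floor((10 + 10)/17) = 1.
  m_2 = 17*1 - 10 = 7, d_2 = (117 - 7^2)/17 = 68/17 = 4, a_2 = floor((10 + 7)/4) = 4.
  m_3 = 4*4 - 7 = 9, d_3 = (117 - 9^2)/4 = 36/4 = 9, a_3 = floor((10 + 9)/9) = 2.
  m_4 = 9*2 - 9 = 9, d_4 = (117 - 9^2)/9 = 36/9 = 4, a_4 = floor((10 + 9)/4) = 4.
  m_5 = 4*4 - 9 = 7, d_5 = (117 - 7^2)/4 = 68/4 = 17, a_5 = floor((10 + 7)/17) = 1.
  m_6 = 17*1 - 7 = 10, d_6 = (117 - 10^2)/17 = 17/17 = 1, a_6 = floor((10 + 10)/1) = 20.
  m_7 = 1*20 - 10 = 10, d_7 = (117 - 10^2)/1 = 17/1 = 17: (m_7, d_7) = (m_1, d_1) = (10, 17), so from here the quotients repeat a_1, ..., a_6; the period length is 6.
Hence the expansion of sqrt(117) is a_0 = 10 followed by the repeating block 1, 4, 2, 4, 1, 20 (period 6).

[10; (1, 4, 2, 4, 1, 20)]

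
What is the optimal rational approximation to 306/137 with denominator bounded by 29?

Expand x = 306/137 as a continued fraction with the Euclidean algorithm:
  306 = 2*137 + 32, so a_0 = 2.
  137 = 4*32 + 9, so a_1 = 4.
  32 = 3*9 + 5, so a_2 = 3.
  9 = 1*5 + 4, so a_3 = 1.
  5 = 1*4 + 1, so a_4 = 1.
  4 = 4*1 + 0, so a_5 = 4.
so x = [2; 4, 3, 1, 1, 4].
Convergents (p_i = a_i*p_{i-1} + p_{i-2}, q_i = a_i*q_{i-1} + q_{i-2} with p_{-2}=0, p_{-1}=1, q_{-2}=1, q_{-1}=0), until the denominator exceeds 29:
  i=0: a_0=2, p_0 = 2*1 + 0 = 2, q_0 = 2*0 + 1 = 1.
  i=1: a_1=4, p_1 = 4*2 + 1 = 9, q_1 = 4*1 + 0 = 4.
  i=2: a_2=3, p_2 = 3*9 + 2 = 29, q_2 = 3*4 + 1 = 13.
  i=3: a_3=1, p_3 = 1*29 + 9 = 38, q_3 = 1*13 + 4 = 17.
  i=4: a_4=1, p_4 = 1*38 + 29 = 67, q_4 = 1*17 + 13 = 30.
q_4 = 30 > 29, so the last convergent with denominator <= 29 is p_3/q_3 = 38/17.
The closest fraction with denominator <= 29 is either p_3/q_3 or the intermediate fraction (k*p_3 + p_2)/(k*q_3 + q_2) with the largest k >= 1 whose denominator stays <= 29; these approach x as k grows, and every other convergent or intermediate fraction in range is farther away.
Largest k: floor((29 - q_2)/q_3) = floor((29 - 13)/17) = 0.
Since k = 0, no intermediate fraction beyond p_3/q_3 has denominator <= 29, so the convergent 38/17 is the closest (its error is |306*17 - 38*137|/(137*17) = 4/2329).

38/17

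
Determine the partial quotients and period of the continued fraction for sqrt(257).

[16; (32)]

Write x_i = (sqrt(257) + m_i)/d_i with (m_0, d_0) = (0, 1). a_0 = floor(sqrt(257)) = 16, since 16^2 = 256 <= 257 < 289 = 17^2.
Iterate m_{i+1} = d_i*a_i - m_i, d_{i+1} = (257 - m_{i+1}^2)/d_i, a_{i+1} = floor((a_0 + m_{i+1})/d_{i+1}):
  m_1 = 1*16 - 0 = 16, d_1 = (257 - 16^2)/1 = 1/1 = 1, a_1 = floor((16 + 16)/1) = 32.
  m_2 = 1*32 - 16 = 16, d_2 = (257 - 16^2)/1 = 1/1 = 1: (m_2, d_2) = (m_1, d_1) = (16, 1), so from here the quotient a_1 repeats; the period length is 1.
Hence the expansion of sqrt(257) is a_0 = 16 followed by the repeating block 32 (period 1).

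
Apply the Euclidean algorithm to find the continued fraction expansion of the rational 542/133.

[4; 13, 3, 3]

Run the Euclidean algorithm on 542 and 133; the successive quotients are the partial quotients a_0, a_1, ... (each step inverts the fractional part left over by the previous one):
  542 = 4*133 + 10, so a_0 = 4.
  133 = 13*10 + 3, so a_1 = 13.
  10 = 3*3 + 1, so a_2 = 3.
  3 = 3*1 + 0, so a_3 = 3.
The remainder reaches 0 after 4 divisions, so the expansion has 4 partial quotients, read off in order.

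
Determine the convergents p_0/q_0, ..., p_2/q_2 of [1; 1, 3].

Using the convergent recurrence p_i = a_i*p_{i-1} + p_{i-2}, q_i = a_i*q_{i-1} + q_{i-2} with p_{-2}=0, p_{-1}=1, q_{-2}=1, q_{-1}=0:
  i=0: a_0=1, p_0 = 1*1 + 0 = 1, q_0 = 1*0 + 1 = 1.
  i=1: a_1=1, p_1 = 1*1 + 1 = 2, q_1 = 1*1 + 0 = 1.
  i=2: a_2=3, p_2 = 3*2 + 1 = 7, q_2 = 3*1 + 1 = 4.

1/1, 2/1, 7/4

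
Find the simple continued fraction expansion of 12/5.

Run the Euclidean algorithm on 12 and 5; the successive quotients are the partial quotients a_0, a_1, ... (each step inverts the fractional part left over by the previous one):
  12 = 2*5 + 2, so a_0 = 2.
  5 = 2*2 + 1, so a_1 = 2.
  2 = 2*1 + 0, so a_2 = 2.
The remainder reaches 0 after 3 divisions, so the expansion has 3 partial quotients, read off in order.

[2; 2, 2]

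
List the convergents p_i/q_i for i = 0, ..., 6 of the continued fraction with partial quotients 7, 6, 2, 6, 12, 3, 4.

Using the convergent recurrence p_i = a_i*p_{i-1} + p_{i-2}, q_i = a_i*q_{i-1} + q_{i-2} with p_{-2}=0, p_{-1}=1, q_{-2}=1, q_{-1}=0:
  i=0: a_0=7, p_0 = 7*1 + 0 = 7, q_0 = 7*0 + 1 = 1.
  i=1: a_1=6, p_1 = 6*7 + 1 = 43, q_1 = 6*1 + 0 = 6.
  i=2: a_2=2, p_2 = 2*43 + 7 = 93, q_2 = 2*6 + 1 = 13.
  i=3: a_3=6, p_3 = 6*93 + 43 = 601, q_3 = 6*13 + 6 = 84.
  i=4: a_4=12, p_4 = 12*601 + 93 = 7305, q_4 = 12*84 + 13 = 1021.
  i=5: a_5=3, p_5 = 3*7305 + 601 = 22516, q_5 = 3*1021 + 84 = 3147.
  i=6: a_6=4, p_6 = 4*22516 + 7305 = 97369, q_6 = 4*3147 + 1021 = 13609.

7/1, 43/6, 93/13, 601/84, 7305/1021, 22516/3147, 97369/13609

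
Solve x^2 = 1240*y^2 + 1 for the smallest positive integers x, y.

(x, y) = (848719, 24102)

First expand sqrt(1240) as a continued fraction. With x_i = (sqrt(1240) + m_i)/d_i and (m_0, d_0) = (0, 1): a_0 = floor(sqrt(1240)) = 35, since 35^2 = 1225 <= 1240 < 1296 = 36^2.
Iterate m_{i+1} = d_i*a_i - m_i, d_{i+1} = (1240 - m_{i+1}^2)/d_i, a_{i+1} = floor((a_0 + m_{i+1})/d_{i+1}):
  m_1 = 1*35 - 0 = 35, d_1 = (1240 - 35^2)/1 = 15/1 = 15, a_1 = floor((35 + 35)/15) = 4.
  m_2 = 15*4 - 35 = 25, d_2 = (1240 - 25^2)/15 = 615/15 = 41, a_2 = floor((35 + 25)/41) = 1.
  m_3 = 41*1 - 25 = 16, d_3 = (1240 - 16^2)/41 = 984/41 = 24, a_3 = floor((35 + 16)/24) = 2.
  m_4 = 24*2 - 16 = 32, d_4 = (1240 - 32^2)/24 = 216/24 = 9, a_4 = floor((35 + 32)/9) = 7.
  m_5 = 9*7 - 32 = 31, d_5 = (1240 - 31^2)/9 = 279/9 = 31, a_5 = floor((35 + 31)/31) = 2.
  m_6 = 31*2 - 31 = 31, d_6 = (1240 - 31^2)/31 = 279/31 = 9, a_6 = floor((35 + 31)/9) = 7.
  m_7 = 9*7 - 31 = 32, d_7 = (1240 - 32^2)/9 = 216/9 = 24, a_7 = floor((35 + 32)/24) = 2.
  m_8 = 24*2 - 32 = 16, d_8 = (1240 - 16^2)/24 = 984/24 = 41, a_8 = floor((35 + 16)/41) = 1.
  m_9 = 41*1 - 16 = 25, d_9 = (1240 - 25^2)/41 = 615/41 = 15, a_9 = floor((35 + 25)/15) = 4.
  m_10 = 15*4 - 25 = 35, d_10 = (1240 - 35^2)/15 = 15/15 = 1, a_10 = floor((35 + 35)/1) = 70.
  m_11 = 1*70 - 35 = 35, d_11 = (1240 - 35^2)/1 = 15/1 = 15: (m_11, d_11) = (m_1, d_1) = (35, 15), so from here the quotients repeat a_1, ..., a_10; the period length is 10.
So sqrt(1240) = [35; (4, 1, 2, 7, 2, 7, 2, 1, 4, 70)] with period length k = 10.
k is even, so the fundamental solution of x^2 - 1240y^2 = 1 is (p_{k-1}, q_{k-1}) = (p_9, q_9); compute convergents through index 9.
Convergents (p_i = a_i*p_{i-1} + p_{i-2}, q_i = a_i*q_{i-1} + q_{i-2} with p_{-2}=0, p_{-1}=1, q_{-2}=1, q_{-1}=0):
  i=0: a_0=35, p_0 = 35*1 + 0 = 35, q_0 = 35*0 + 1 = 1.
  i=1: a_1=4, p_1 = 4*35 + 1 = 141, q_1 = 4*1 + 0 = 4.
  i=2: a_2=1, p_2 = 1*141 + 35 = 176, q_2 = 1*4 + 1 = 5.
  i=3: a_3=2, p_3 = 2*176 + 141 = 493, q_3 = 2*5 + 4 = 14.
  i=4: a_4=7, p_4 = 7*493 + 176 = 3627, q_4 = 7*14 + 5 = 103.
  i=5: a_5=2, p_5 = 2*3627 + 493 = 7747, q_5 = 2*103 + 14 = 220.
  i=6: a_6=7, p_6 = 7*7747 + 3627 = 57856, q_6 = 7*220 + 103 = 1643.
  i=7: a_7=2, p_7 = 2*57856 + 7747 = 123459, q_7 = 2*1643 + 220 = 3506.
  i=8: a_8=1, p_8 = 1*123459 + 57856 = 181315, q_8 = 1*3506 + 1643 = 5149.
  i=9: a_9=4, p_9 = 4*181315 + 123459 = 848719, q_9 = 4*5149 + 3506 = 24102.
Check: 848719^2 - 1240*24102^2 = 720323940961 - 720323940960 = 1, so (x, y) = (848719, 24102) solves the equation, and by the theorem it is the least positive solution.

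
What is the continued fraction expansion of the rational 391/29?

Run the Euclidean algorithm on 391 and 29; the successive quotients are the partial quotients a_0, a_1, ... (each step inverts the fractional part left over by the previous one):
  391 = 13*29 + 14, so a_0 = 13.
  29 = 2*14 + 1, so a_1 = 2.
  14 = 14*1 + 0, so a_2 = 14.
The remainder reaches 0 after 3 divisions, so the expansion has 3 partial quotients, read off in order.

[13; 2, 14]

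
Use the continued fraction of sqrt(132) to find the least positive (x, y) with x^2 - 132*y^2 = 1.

(x, y) = (23, 2)

First expand sqrt(132) as a continued fraction. With x_i = (sqrt(132) + m_i)/d_i and (m_0, d_0) = (0, 1): a_0 = floor(sqrt(132)) = 11, since 11^2 = 121 <= 132 < 144 = 12^2.
Iterate m_{i+1} = d_i*a_i - m_i, d_{i+1} = (132 - m_{i+1}^2)/d_i, a_{i+1} = floor((a_0 + m_{i+1})/d_{i+1}):
  m_1 = 1*11 - 0 = 11, d_1 = (132 - 11^2)/1 = 11/1 = 11, a_1 = floor((11 + 11)/11) = 2.
  m_2 = 11*2 - 11 = 11, d_2 = (132 - 11^2)/11 = 11/11 = 1, a_2 = floor((11 + 11)/1) = 22.
  m_3 = 1*22 - 11 = 11, d_3 = (132 - 11^2)/1 = 11/1 = 11: (m_3, d_3) = (m_1, d_1) = (11, 11), so from here the quotients repeat a_1, a_2; the period length is 2.
So sqrt(132) = [11; (2, 22)] with period length k = 2.
k is even, so the fundamental solution of x^2 - 132y^2 = 1 is (p_{k-1}, q_{k-1}) = (p_1, q_1); compute convergents through index 1.
Convergents (p_i = a_i*p_{i-1} + p_{i-2}, q_i = a_i*q_{i-1} + q_{i-2} with p_{-2}=0, p_{-1}=1, q_{-2}=1, q_{-1}=0):
  i=0: a_0=11, p_0 = 11*1 + 0 = 11, q_0 = 11*0 + 1 = 1.
  i=1: a_1=2, p_1 = 2*11 + 1 = 23, q_1 = 2*1 + 0 = 2.
Check: 23^2 - 132*2^2 = 529 - 528 = 1, so (x, y) = (23, 2) solves the equation, and by the theorem it is the least positive solution.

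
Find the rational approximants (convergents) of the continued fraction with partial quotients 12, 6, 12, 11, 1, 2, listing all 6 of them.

12/1, 73/6, 888/73, 9841/809, 10729/882, 31299/2573

Using the convergent recurrence p_i = a_i*p_{i-1} + p_{i-2}, q_i = a_i*q_{i-1} + q_{i-2} with p_{-2}=0, p_{-1}=1, q_{-2}=1, q_{-1}=0:
  i=0: a_0=12, p_0 = 12*1 + 0 = 12, q_0 = 12*0 + 1 = 1.
  i=1: a_1=6, p_1 = 6*12 + 1 = 73, q_1 = 6*1 + 0 = 6.
  i=2: a_2=12, p_2 = 12*73 + 12 = 888, q_2 = 12*6 + 1 = 73.
  i=3: a_3=11, p_3 = 11*888 + 73 = 9841, q_3 = 11*73 + 6 = 809.
  i=4: a_4=1, p_4 = 1*9841 + 888 = 10729, q_4 = 1*809 + 73 = 882.
  i=5: a_5=2, p_5 = 2*10729 + 9841 = 31299, q_5 = 2*882 + 809 = 2573.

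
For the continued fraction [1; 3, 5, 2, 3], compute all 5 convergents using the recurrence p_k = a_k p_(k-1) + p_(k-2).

1/1, 4/3, 21/16, 46/35, 159/121

Using the convergent recurrence p_i = a_i*p_{i-1} + p_{i-2}, q_i = a_i*q_{i-1} + q_{i-2} with p_{-2}=0, p_{-1}=1, q_{-2}=1, q_{-1}=0:
  i=0: a_0=1, p_0 = 1*1 + 0 = 1, q_0 = 1*0 + 1 = 1.
  i=1: a_1=3, p_1 = 3*1 + 1 = 4, q_1 = 3*1 + 0 = 3.
  i=2: a_2=5, p_2 = 5*4 + 1 = 21, q_2 = 5*3 + 1 = 16.
  i=3: a_3=2, p_3 = 2*21 + 4 = 46, q_3 = 2*16 + 3 = 35.
  i=4: a_4=3, p_4 = 3*46 + 21 = 159, q_4 = 3*35 + 16 = 121.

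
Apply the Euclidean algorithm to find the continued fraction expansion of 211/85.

[2; 2, 13, 1, 2]

Run the Euclidean algorithm on 211 and 85; the successive quotients are the partial quotients a_0, a_1, ... (each step inverts the fractional part left over by the previous one):
  211 = 2*85 + 41, so a_0 = 2.
  85 = 2*41 + 3, so a_1 = 2.
  41 = 13*3 + 2, so a_2 = 13.
  3 = 1*2 + 1, so a_3 = 1.
  2 = 2*1 + 0, so a_4 = 2.
The remainder reaches 0 after 5 divisions, so the expansion has 5 partial quotients, read off in order.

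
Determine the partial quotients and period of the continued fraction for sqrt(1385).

Write x_i = (sqrt(1385) + m_i)/d_i with (m_0, d_0) = (0, 1). a_0 = floor(sqrt(1385)) = 37, since 37^2 = 1369 <= 1385 < 1444 = 38^2.
Iterate m_{i+1} = d_i*a_i - m_i, d_{i+1} = (1385 - m_{i+1}^2)/d_i, a_{i+1} = floor((a_0 + m_{i+1})/d_{i+1}):
  m_1 = 1*37 - 0 = 37, d_1 = (1385 - 37^2)/1 = 16/1 = 16, a_1 = floor((37 + 37)/16) = 4.
  m_2 = 16*4 - 37 = 27, d_2 = (1385 - 27^2)/16 = 656/16 = 41, a_2 = floor((37 + 27)/41) = 1.
  m_3 = 41*1 - 27 = 14, d_3 = (1385 - 14^2)/41 = 1189/41 = 29, a_3 = floor((37 + 14)/29) = 1.
  m_4 = 29*1 - 14 = 15, d_4 = (1385 - 15^2)/29 = 1160/29 = 40, a_4 = floor((37 + 15)/40) = 1.
  m_5 = 40*1 - 15 = 25, d_5 = (1385 - 25^2)/40 = 760/40 = 19, a_5 = floor((37 + 25)/19) = 3.
  m_6 = 19*3 - 25 = 32, d_6 = (1385 - 32^2)/19 = 361/19 = 19, a_6 = floor((37 + 32)/19) = 3.
  m_7 = 19*3 - 32 = 25, d_7 = (1385 - 25^2)/19 = 760/19 = 40, a_7 = floor((37 + 25)/40) = 1.
  m_8 = 40*1 - 25 = 15, d_8 = (1385 - 15^2)/40 = 1160/40 = 29, a_8 = floor((37 + 15)/29) = 1.
  m_9 = 29*1 - 15 = 14, d_9 = (1385 - 14^2)/29 = 1189/29 = 41, a_9 = floor((37 + 14)/41) = 1.
  m_10 = 41*1 - 14 = 27, d_10 = (1385 - 27^2)/41 = 656/41 = 16, a_10 = floor((37 + 27)/16) = 4.
  m_11 = 16*4 - 27 = 37, d_11 = (1385 - 37^2)/16 = 16/16 = 1, a_11 = floor((37 + 37)/1) = 74.
  m_12 = 1*74 - 37 = 37, d_12 = (1385 - 37^2)/1 = 16/1 = 16: (m_12, d_12) = (m_1, d_1) = (37, 16), so from here the quotients repeat a_1, ..., a_11; the period length is 11.
Hence the expansion of sqrt(1385) is a_0 = 37 followed by the repeating block 4, 1, 1, 1, 3, 3, 1, 1, 1, 4, 74 (period 11).

[37; (4, 1, 1, 1, 3, 3, 1, 1, 1, 4, 74)]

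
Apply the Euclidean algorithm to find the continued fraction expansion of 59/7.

[8; 2, 3]

Run the Euclidean algorithm on 59 and 7; the successive quotients are the partial quotients a_0, a_1, ... (each step inverts the fractional part left over by the previous one):
  59 = 8*7 + 3, so a_0 = 8.
  7 = 2*3 + 1, so a_1 = 2.
  3 = 3*1 + 0, so a_2 = 3.
The remainder reaches 0 after 3 divisions, so the expansion has 3 partial quotients, read off in order.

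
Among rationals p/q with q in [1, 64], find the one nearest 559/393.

Expand x = 559/393 as a continued fraction with the Euclidean algorithm:
  559 = 1*393 + 166, so a_0 = 1.
  393 = 2*166 + 61, so a_1 = 2.
  166 = 2*61 + 44, so a_2 = 2.
  61 = 1*44 + 17, so a_3 = 1.
  44 = 2*17 + 10, so a_4 = 2.
  17 = 1*10 + 7, so a_5 = 1.
  10 = 1*7 + 3, so a_6 = 1.
  7 = 2*3 + 1, so a_7 = 2.
  3 = 3*1 + 0, so a_8 = 3.
so x = [1; 2, 2, 1, 2, 1, 1, 2, 3].
Convergents (p_i = a_i*p_{i-1} + p_{i-2}, q_i = a_i*q_{i-1} + q_{i-2} with p_{-2}=0, p_{-1}=1, q_{-2}=1, q_{-1}=0), until the denominator exceeds 64:
  i=0: a_0=1, p_0 = 1*1 + 0 = 1, q_0 = 1*0 + 1 = 1.
  i=1: a_1=2, p_1 = 2*1 + 1 = 3, q_1 = 2*1 + 0 = 2.
  i=2: a_2=2, p_2 = 2*3 + 1 = 7, q_2 = 2*2 + 1 = 5.
  i=3: a_3=1, p_3 = 1*7 + 3 = 10, q_3 = 1*5 + 2 = 7.
  i=4: a_4=2, p_4 = 2*10 + 7 = 27, q_4 = 2*7 + 5 = 19.
  i=5: a_5=1, p_5 = 1*27 + 10 = 37, q_5 = 1*19 + 7 = 26.
  i=6: a_6=1, p_6 = 1*37 + 27 = 64, q_6 = 1*26 + 19 = 45.
  i=7: a_7=2, p_7 = 2*64 + 37 = 165, q_7 = 2*45 + 26 = 116.
q_7 = 116 > 64, so the last convergent with denominator <= 64 is p_6/q_6 = 64/45.
The closest fraction with denominator <= 64 is either p_6/q_6 or the intermediate fraction (k*p_6 + p_5)/(k*q_6 + q_5) with the largest k >= 1 whose denominator stays <= 64; these approach x as k grows, and every other convergent or intermediate fraction in range is farther away.
Largest k: floor((64 - q_5)/q_6) = floor((64 - 26)/45) = 0.
Since k = 0, no intermediate fraction beyond p_6/q_6 has denominator <= 64, so the convergent 64/45 is the closest (its error is |559*45 - 64*393|/(393*45) = 3/17685).

64/45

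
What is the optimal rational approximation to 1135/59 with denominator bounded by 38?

731/38

Expand x = 1135/59 as a continued fraction with the Euclidean algorithm:
  1135 = 19*59 + 14, so a_0 = 19.
  59 = 4*14 + 3, so a_1 = 4.
  14 = 4*3 + 2, so a_2 = 4.
  3 = 1*2 + 1, so a_3 = 1.
  2 = 2*1 + 0, so a_4 = 2.
so x = [19; 4, 4, 1, 2].
Convergents (p_i = a_i*p_{i-1} + p_{i-2}, q_i = a_i*q_{i-1} + q_{i-2} with p_{-2}=0, p_{-1}=1, q_{-2}=1, q_{-1}=0), until the denominator exceeds 38:
  i=0: a_0=19, p_0 = 19*1 + 0 = 19, q_0 = 19*0 + 1 = 1.
  i=1: a_1=4, p_1 = 4*19 + 1 = 77, q_1 = 4*1 + 0 = 4.
  i=2: a_2=4, p_2 = 4*77 + 19 = 327, q_2 = 4*4 + 1 = 17.
  i=3: a_3=1, p_3 = 1*327 + 77 = 404, q_3 = 1*17 + 4 = 21.
  i=4: a_4=2, p_4 = 2*404 + 327 = 1135, q_4 = 2*21 + 17 = 59.
q_4 = 59 > 38, so the last convergent with denominator <= 38 is p_3/q_3 = 404/21.
The closest fraction with denominator <= 38 is either p_3/q_3 or the intermediate fraction (k*p_3 + p_2)/(k*q_3 + q_2) with the largest k >= 1 whose denominator stays <= 38; these approach x as k grows, and every other convergent or intermediate fraction in range is farther away.
Largest k: floor((38 - q_2)/q_3) = floor((38 - 17)/21) = 1.
That gives (1*404 + 327)/(1*21 + 17) = 731/38.
Compare the errors: |x - 404/21| = |1135*21 - 404*59|/(59*21) = 1/1239, and |x - 731/38| = |1135*38 - 731*59|/(59*38) = 1/2242.
Cross-multiplying, 1*1239 = 1239 < 2242 = 1*2242, so 1/2242 is smaller: the intermediate fraction 731/38 is closer to x than 404/21.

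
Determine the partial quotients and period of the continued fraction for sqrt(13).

Write x_i = (sqrt(13) + m_i)/d_i with (m_0, d_0) = (0, 1). a_0 = floor(sqrt(13)) = 3, since 3^2 = 9 <= 13 < 16 = 4^2.
Iterate m_{i+1} = d_i*a_i - m_i, d_{i+1} = (13 - m_{i+1}^2)/d_i, a_{i+1} = floor((a_0 + m_{i+1})/d_{i+1}):
  m_1 = 1*3 - 0 = 3, d_1 = (13 - 3^2)/1 = 4/1 = 4, a_1 = floor((3 + 3)/4) = 1.
  m_2 = 4*1 - 3 = 1, d_2 = (13 - 1^2)/4 = 12/4 = 3, a_2 = floor((3 + 1)/3) = 1.
  m_3 = 3*1 - 1 = 2, d_3 = (13 - 2^2)/3 = 9/3 = 3, a_3 = floor((3 + 2)/3) = 1.
  m_4 = 3*1 - 2 = 1, d_4 = (13 - 1^2)/3 = 12/3 = 4, a_4 = floor((3 + 1)/4) = 1.
  m_5 = 4*1 - 1 = 3, d_5 = (13 - 3^2)/4 = 4/4 = 1, a_5 = floor((3 + 3)/1) = 6.
  m_6 = 1*6 - 3 = 3, d_6 = (13 - 3^2)/1 = 4/1 = 4: (m_6, d_6) = (m_1, d_1) = (3, 4), so from here the quotients repeat a_1, ..., a_5; the period length is 5.
Hence the expansion of sqrt(13) is a_0 = 3 followed by the repeating block 1, 1, 1, 1, 6 (period 5).

[3; (1, 1, 1, 1, 6)]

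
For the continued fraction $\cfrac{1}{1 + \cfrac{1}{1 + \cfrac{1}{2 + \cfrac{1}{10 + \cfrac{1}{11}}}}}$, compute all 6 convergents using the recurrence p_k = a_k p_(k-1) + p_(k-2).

Using the convergent recurrence p_i = a_i*p_{i-1} + p_{i-2}, q_i = a_i*q_{i-1} + q_{i-2} with p_{-2}=0, p_{-1}=1, q_{-2}=1, q_{-1}=0:
  i=0: a_0=0, p_0 = 0*1 + 0 = 0, q_0 = 0*0 + 1 = 1.
  i=1: a_1=1, p_1 = 1*0 + 1 = 1, q_1 = 1*1 + 0 = 1.
  i=2: a_2=1, p_2 = 1*1 + 0 = 1, q_2 = 1*1 + 1 = 2.
  i=3: a_3=2, p_3 = 2*1 + 1 = 3, q_3 = 2*2 + 1 = 5.
  i=4: a_4=10, p_4 = 10*3 + 1 = 31, q_4 = 10*5 + 2 = 52.
  i=5: a_5=11, p_5 = 11*31 + 3 = 344, q_5 = 11*52 + 5 = 577.

0/1, 1/1, 1/2, 3/5, 31/52, 344/577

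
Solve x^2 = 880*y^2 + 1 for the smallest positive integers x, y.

(x, y) = (89, 3)

First expand sqrt(880) as a continued fraction. With x_i = (sqrt(880) + m_i)/d_i and (m_0, d_0) = (0, 1): a_0 = floor(sqrt(880)) = 29, since 29^2 = 841 <= 880 < 900 = 30^2.
Iterate m_{i+1} = d_i*a_i - m_i, d_{i+1} = (880 - m_{i+1}^2)/d_i, a_{i+1} = floor((a_0 + m_{i+1})/d_{i+1}):
  m_1 = 1*29 - 0 = 29, d_1 = (880 - 29^2)/1 = 39/1 = 39, a_1 = floor((29 + 29)/39) = 1.
  m_2 = 39*1 - 29 = 10, d_2 = (880 - 10^2)/39 = 780/39 = 20, a_2 = floor((29 + 10)/20) = 1.
  m_3 = 20*1 - 10 = 10, d_3 = (880 - 10^2)/20 = 780/20 = 39, a_3 = floor((29 + 10)/39) = 1.
  m_4 = 39*1 - 10 = 29, d_4 = (880 - 29^2)/39 = 39/39 = 1, a_4 = floor((29 + 29)/1) = 58.
  m_5 = 1*58 - 29 = 29, d_5 = (880 - 29^2)/1 = 39/1 = 39: (m_5, d_5) = (m_1, d_1) = (29, 39), so from here the quotients repeat a_1, ..., a_4; the period length is 4.
So sqrt(880) = [29; (1, 1, 1, 58)] with period length k = 4.
k is even, so the fundamental solution of x^2 - 880y^2 = 1 is (p_{k-1}, q_{k-1}) = (p_3, q_3); compute convergents through index 3.
Convergents (p_i = a_i*p_{i-1} + p_{i-2}, q_i = a_i*q_{i-1} + q_{i-2} with p_{-2}=0, p_{-1}=1, q_{-2}=1, q_{-1}=0):
  i=0: a_0=29, p_0 = 29*1 + 0 = 29, q_0 = 29*0 + 1 = 1.
  i=1: a_1=1, p_1 = 1*29 + 1 = 30, q_1 = 1*1 + 0 = 1.
  i=2: a_2=1, p_2 = 1*30 + 29 = 59, q_2 = 1*1 + 1 = 2.
  i=3: a_3=1, p_3 = 1*59 + 30 = 89, q_3 = 1*2 + 1 = 3.
Check: 89^2 - 880*3^2 = 7921 - 7920 = 1, so (x, y) = (89, 3) solves the equation, and by the theorem it is the least positive solution.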